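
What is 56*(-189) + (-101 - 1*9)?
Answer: -10694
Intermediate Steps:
56*(-189) + (-101 - 1*9) = -10584 + (-101 - 9) = -10584 - 110 = -10694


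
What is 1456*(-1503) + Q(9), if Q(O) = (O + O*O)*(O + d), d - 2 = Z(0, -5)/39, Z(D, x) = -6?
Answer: -28436094/13 ≈ -2.1874e+6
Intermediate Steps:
d = 24/13 (d = 2 - 6/39 = 2 - 6*1/39 = 2 - 2/13 = 24/13 ≈ 1.8462)
Q(O) = (24/13 + O)*(O + O**2) (Q(O) = (O + O*O)*(O + 24/13) = (O + O**2)*(24/13 + O) = (24/13 + O)*(O + O**2))
1456*(-1503) + Q(9) = 1456*(-1503) + (1/13)*9*(24 + 13*9**2 + 37*9) = -2188368 + (1/13)*9*(24 + 13*81 + 333) = -2188368 + (1/13)*9*(24 + 1053 + 333) = -2188368 + (1/13)*9*1410 = -2188368 + 12690/13 = -28436094/13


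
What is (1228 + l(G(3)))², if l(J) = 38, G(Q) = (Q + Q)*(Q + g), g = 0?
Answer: 1602756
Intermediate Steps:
G(Q) = 2*Q² (G(Q) = (Q + Q)*(Q + 0) = (2*Q)*Q = 2*Q²)
(1228 + l(G(3)))² = (1228 + 38)² = 1266² = 1602756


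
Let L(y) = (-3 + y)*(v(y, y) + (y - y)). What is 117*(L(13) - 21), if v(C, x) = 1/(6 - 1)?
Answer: -2223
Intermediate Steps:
v(C, x) = ⅕ (v(C, x) = 1/5 = ⅕)
L(y) = -⅗ + y/5 (L(y) = (-3 + y)*(⅕ + (y - y)) = (-3 + y)*(⅕ + 0) = (-3 + y)*(⅕) = -⅗ + y/5)
117*(L(13) - 21) = 117*((-⅗ + (⅕)*13) - 21) = 117*((-⅗ + 13/5) - 21) = 117*(2 - 21) = 117*(-19) = -2223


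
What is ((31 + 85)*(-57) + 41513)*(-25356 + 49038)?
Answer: 826525482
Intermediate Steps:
((31 + 85)*(-57) + 41513)*(-25356 + 49038) = (116*(-57) + 41513)*23682 = (-6612 + 41513)*23682 = 34901*23682 = 826525482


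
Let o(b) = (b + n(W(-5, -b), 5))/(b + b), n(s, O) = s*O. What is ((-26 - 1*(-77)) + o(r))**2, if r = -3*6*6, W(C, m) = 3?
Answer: 13712209/5184 ≈ 2645.1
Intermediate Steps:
n(s, O) = O*s
r = -108 (r = -18*6 = -108)
o(b) = (15 + b)/(2*b) (o(b) = (b + 5*3)/(b + b) = (b + 15)/((2*b)) = (15 + b)*(1/(2*b)) = (15 + b)/(2*b))
((-26 - 1*(-77)) + o(r))**2 = ((-26 - 1*(-77)) + (1/2)*(15 - 108)/(-108))**2 = ((-26 + 77) + (1/2)*(-1/108)*(-93))**2 = (51 + 31/72)**2 = (3703/72)**2 = 13712209/5184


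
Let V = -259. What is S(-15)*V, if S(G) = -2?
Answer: 518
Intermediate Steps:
S(-15)*V = -2*(-259) = 518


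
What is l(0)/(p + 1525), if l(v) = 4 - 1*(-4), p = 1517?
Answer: 4/1521 ≈ 0.0026299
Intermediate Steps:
l(v) = 8 (l(v) = 4 + 4 = 8)
l(0)/(p + 1525) = 8/(1517 + 1525) = 8/3042 = 8*(1/3042) = 4/1521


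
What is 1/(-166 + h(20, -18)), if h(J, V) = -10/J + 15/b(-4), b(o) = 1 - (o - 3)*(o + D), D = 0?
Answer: -18/3007 ≈ -0.0059860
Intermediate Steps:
b(o) = 1 - o*(-3 + o) (b(o) = 1 - (o - 3)*(o + 0) = 1 - (-3 + o)*o = 1 - o*(-3 + o))
h(J, V) = -5/9 - 10/J (h(J, V) = -10/J + 15/(1 - 1*(-4)² + 3*(-4)) = -10/J + 15/(1 - 1*16 - 12) = -10/J + 15/(1 - 16 - 12) = -10/J + 15/(-27) = -10/J + 15*(-1/27) = -10/J - 5/9 = -5/9 - 10/J)
1/(-166 + h(20, -18)) = 1/(-166 + (-5/9 - 10/20)) = 1/(-166 + (-5/9 - 10*1/20)) = 1/(-166 + (-5/9 - ½)) = 1/(-166 - 19/18) = 1/(-3007/18) = -18/3007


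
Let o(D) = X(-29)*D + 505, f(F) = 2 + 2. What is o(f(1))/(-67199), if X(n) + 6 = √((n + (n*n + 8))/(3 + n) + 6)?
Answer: -481/67199 - 8*I*√1079/873587 ≈ -0.0071578 - 0.00030081*I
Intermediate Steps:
f(F) = 4
X(n) = -6 + √(6 + (8 + n + n²)/(3 + n)) (X(n) = -6 + √((n + (n*n + 8))/(3 + n) + 6) = -6 + √((n + (n² + 8))/(3 + n) + 6) = -6 + √((n + (8 + n²))/(3 + n) + 6) = -6 + √((8 + n + n²)/(3 + n) + 6) = -6 + √(6 + (8 + n + n²)/(3 + n)))
o(D) = 505 + D*(-6 + 2*I*√1079/13) (o(D) = (-6 + √((26 + (-29)² + 7*(-29))/(3 - 29)))*D + 505 = (-6 + √((26 + 841 - 203)/(-26)))*D + 505 = (-6 + √(-1/26*664))*D + 505 = (-6 + √(-332/13))*D + 505 = (-6 + 2*I*√1079/13)*D + 505 = D*(-6 + 2*I*√1079/13) + 505 = 505 + D*(-6 + 2*I*√1079/13))
o(f(1))/(-67199) = (505 - 2/13*4*(39 - I*√1079))/(-67199) = (505 + (-24 + 8*I*√1079/13))*(-1/67199) = (481 + 8*I*√1079/13)*(-1/67199) = -481/67199 - 8*I*√1079/873587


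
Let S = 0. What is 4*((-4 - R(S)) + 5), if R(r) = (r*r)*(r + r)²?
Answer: 4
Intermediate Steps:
R(r) = 4*r⁴ (R(r) = r²*(2*r)² = r²*(4*r²) = 4*r⁴)
4*((-4 - R(S)) + 5) = 4*((-4 - 4*0⁴) + 5) = 4*((-4 - 4*0) + 5) = 4*((-4 - 1*0) + 5) = 4*((-4 + 0) + 5) = 4*(-4 + 5) = 4*1 = 4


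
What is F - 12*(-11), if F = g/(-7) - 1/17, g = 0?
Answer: 2243/17 ≈ 131.94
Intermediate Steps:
F = -1/17 (F = 0/(-7) - 1/17 = 0*(-1/7) - 1*1/17 = 0 - 1/17 = -1/17 ≈ -0.058824)
F - 12*(-11) = -1/17 - 12*(-11) = -1/17 + 132 = 2243/17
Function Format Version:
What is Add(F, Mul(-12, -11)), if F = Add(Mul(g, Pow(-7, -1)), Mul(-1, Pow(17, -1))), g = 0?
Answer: Rational(2243, 17) ≈ 131.94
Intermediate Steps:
F = Rational(-1, 17) (F = Add(Mul(0, Pow(-7, -1)), Mul(-1, Pow(17, -1))) = Add(Mul(0, Rational(-1, 7)), Mul(-1, Rational(1, 17))) = Add(0, Rational(-1, 17)) = Rational(-1, 17) ≈ -0.058824)
Add(F, Mul(-12, -11)) = Add(Rational(-1, 17), Mul(-12, -11)) = Add(Rational(-1, 17), 132) = Rational(2243, 17)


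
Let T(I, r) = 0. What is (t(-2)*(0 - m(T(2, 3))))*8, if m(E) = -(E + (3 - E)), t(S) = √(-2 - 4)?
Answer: 24*I*√6 ≈ 58.788*I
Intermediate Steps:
t(S) = I*√6 (t(S) = √(-6) = I*√6)
m(E) = -3 (m(E) = -1*3 = -3)
(t(-2)*(0 - m(T(2, 3))))*8 = ((I*√6)*(0 - 1*(-3)))*8 = ((I*√6)*(0 + 3))*8 = ((I*√6)*3)*8 = (3*I*√6)*8 = 24*I*√6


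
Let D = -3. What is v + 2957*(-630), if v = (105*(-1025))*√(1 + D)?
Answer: -1862910 - 107625*I*√2 ≈ -1.8629e+6 - 1.522e+5*I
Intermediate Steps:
v = -107625*I*√2 (v = (105*(-1025))*√(1 - 3) = -107625*I*√2 ≈ -1.522e+5*I)
v + 2957*(-630) = -107625*I*√2 + 2957*(-630) = -107625*I*√2 - 1862910 = -1862910 - 107625*I*√2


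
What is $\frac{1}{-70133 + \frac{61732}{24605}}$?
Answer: $- \frac{24605}{1725560733} \approx -1.4259 \cdot 10^{-5}$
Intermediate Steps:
$\frac{1}{-70133 + \frac{61732}{24605}} = \frac{1}{- \frac{1725560733}{24605}} = - \frac{24605}{1725560733}$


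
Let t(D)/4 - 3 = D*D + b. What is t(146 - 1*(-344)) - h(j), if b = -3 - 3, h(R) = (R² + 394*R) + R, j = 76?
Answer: 924592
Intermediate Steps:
h(R) = R² + 395*R
b = -6
t(D) = -12 + 4*D² (t(D) = 12 + 4*(D*D - 6) = 12 + 4*(D² - 6) = 12 + 4*(-6 + D²) = 12 + (-24 + 4*D²) = -12 + 4*D²)
t(146 - 1*(-344)) - h(j) = (-12 + 4*(146 - 1*(-344))²) - 76*(395 + 76) = (-12 + 4*(146 + 344)²) - 76*471 = (-12 + 4*490²) - 1*35796 = (-12 + 4*240100) - 35796 = (-12 + 960400) - 35796 = 960388 - 35796 = 924592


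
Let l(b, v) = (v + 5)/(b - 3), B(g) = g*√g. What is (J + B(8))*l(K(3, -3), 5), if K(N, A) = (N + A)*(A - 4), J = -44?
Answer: 440/3 - 160*√2/3 ≈ 71.242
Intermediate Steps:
B(g) = g^(3/2)
K(N, A) = (-4 + A)*(A + N) (K(N, A) = (A + N)*(-4 + A) = (-4 + A)*(A + N))
l(b, v) = (5 + v)/(-3 + b)
(J + B(8))*l(K(3, -3), 5) = (-44 + 8^(3/2))*((5 + 5)/(-3 + ((-3)² - 4*(-3) - 4*3 - 3*3))) = (-44 + 16*√2)*(10/(-3 + (9 + 12 - 12 - 9))) = (-44 + 16*√2)*(10/(-3 + 0)) = (-44 + 16*√2)*(10/(-3)) = (-44 + 16*√2)*(-⅓*10) = (-44 + 16*√2)*(-10/3) = 440/3 - 160*√2/3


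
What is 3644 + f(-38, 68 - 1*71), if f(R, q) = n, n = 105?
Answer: 3749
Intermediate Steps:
f(R, q) = 105
3644 + f(-38, 68 - 1*71) = 3644 + 105 = 3749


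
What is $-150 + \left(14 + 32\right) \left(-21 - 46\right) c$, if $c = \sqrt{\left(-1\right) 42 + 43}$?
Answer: $-3232$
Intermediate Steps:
$c = 1$ ($c = \sqrt{-42 + 43} = \sqrt{1} = 1$)
$-150 + \left(14 + 32\right) \left(-21 - 46\right) c = -150 + \left(14 + 32\right) \left(-21 - 46\right) 1 = -150 + 46 \left(-67\right) 1 = -150 - 3082 = -3232$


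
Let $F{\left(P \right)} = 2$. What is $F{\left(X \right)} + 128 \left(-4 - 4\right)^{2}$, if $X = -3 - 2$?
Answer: $8194$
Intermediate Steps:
$X = -5$ ($X = -3 - 2 = -5$)
$F{\left(X \right)} + 128 \left(-4 - 4\right)^{2} = 2 + 128 \left(-4 - 4\right)^{2} = 2 + 128 \left(-8\right)^{2} = 2 + 128 \cdot 64 = 2 + 8192 = 8194$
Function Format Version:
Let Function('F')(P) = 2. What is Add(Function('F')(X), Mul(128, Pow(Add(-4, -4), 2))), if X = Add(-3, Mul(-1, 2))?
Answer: 8194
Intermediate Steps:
X = -5 (X = Add(-3, -2) = -5)
Add(Function('F')(X), Mul(128, Pow(Add(-4, -4), 2))) = Add(2, Mul(128, Pow(Add(-4, -4), 2))) = Add(2, Mul(128, Pow(-8, 2))) = Add(2, Mul(128, 64)) = Add(2, 8192) = 8194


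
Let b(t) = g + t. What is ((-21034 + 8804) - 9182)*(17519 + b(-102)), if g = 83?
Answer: -374710000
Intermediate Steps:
b(t) = 83 + t
((-21034 + 8804) - 9182)*(17519 + b(-102)) = ((-21034 + 8804) - 9182)*(17519 + (83 - 102)) = (-12230 - 9182)*(17519 - 19) = -21412*17500 = -374710000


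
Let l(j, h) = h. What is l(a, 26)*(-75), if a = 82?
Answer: -1950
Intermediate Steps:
l(a, 26)*(-75) = 26*(-75) = -1950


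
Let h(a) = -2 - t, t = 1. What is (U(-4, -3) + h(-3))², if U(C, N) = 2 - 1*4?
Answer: 25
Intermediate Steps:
U(C, N) = -2 (U(C, N) = 2 - 4 = -2)
h(a) = -3 (h(a) = -2 - 1*1 = -2 - 1 = -3)
(U(-4, -3) + h(-3))² = (-2 - 3)² = (-5)² = 25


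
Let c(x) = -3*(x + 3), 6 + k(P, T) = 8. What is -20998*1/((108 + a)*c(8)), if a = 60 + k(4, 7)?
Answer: 10499/2805 ≈ 3.7430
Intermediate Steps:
k(P, T) = 2 (k(P, T) = -6 + 8 = 2)
c(x) = -9 - 3*x (c(x) = -3*(3 + x) = -9 - 3*x)
a = 62 (a = 60 + 2 = 62)
-20998*1/((108 + a)*c(8)) = -20998*1/((-9 - 3*8)*(108 + 62)) = -20998*1/(170*(-9 - 24)) = -20998/((-33*170)) = -20998/(-5610) = -20998*(-1/5610) = 10499/2805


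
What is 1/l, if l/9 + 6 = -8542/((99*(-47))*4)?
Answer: -1034/51565 ≈ -0.020052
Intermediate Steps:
l = -51565/1034 (l = -54 + 9*(-8542/((99*(-47))*4)) = -54 + 9*(-8542/((-4653*4))) = -54 + 9*(-8542/(-18612)) = -54 + 9*(-8542*(-1/18612)) = -54 + 9*(4271/9306) = -54 + 4271/1034 = -51565/1034 ≈ -49.869)
1/l = 1/(-51565/1034) = -1034/51565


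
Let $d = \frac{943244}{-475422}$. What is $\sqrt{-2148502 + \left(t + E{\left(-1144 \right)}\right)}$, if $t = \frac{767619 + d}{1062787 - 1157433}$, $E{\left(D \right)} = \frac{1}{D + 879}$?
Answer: $\frac{i \sqrt{76371661122739467537317525934690}}{5962074756090} \approx 1465.8 i$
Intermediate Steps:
$E{\left(D \right)} = \frac{1}{879 + D}$
$d = - \frac{471622}{237711}$ ($d = 943244 \left(- \frac{1}{475422}\right) = - \frac{471622}{237711} \approx -1.984$)
$t = - \frac{182471008487}{22498395306}$ ($t = \frac{767619 - \frac{471622}{237711}}{1062787 - 1157433} = \frac{182471008487}{237711 \left(-94646\right)} = \frac{182471008487}{237711} \left(- \frac{1}{94646}\right) = - \frac{182471008487}{22498395306} \approx -8.1104$)
$\sqrt{-2148502 + \left(t + E{\left(-1144 \right)}\right)} = \sqrt{-2148502 - \left(\frac{182471008487}{22498395306} - \frac{1}{879 - 1144}\right)} = \sqrt{-2148502 - \left(\frac{182471008487}{22498395306} - \frac{1}{-265}\right)} = \sqrt{-2148502 - \frac{48377315644361}{5962074756090}} = \sqrt{- \frac{12809577914924521541}{5962074756090}} = \frac{i \sqrt{76371661122739467537317525934690}}{5962074756090}$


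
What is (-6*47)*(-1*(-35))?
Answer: -9870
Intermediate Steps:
(-6*47)*(-1*(-35)) = -282*35 = -9870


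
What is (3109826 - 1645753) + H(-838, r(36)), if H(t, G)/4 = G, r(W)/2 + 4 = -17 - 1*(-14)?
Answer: 1464017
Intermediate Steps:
r(W) = -14 (r(W) = -8 + 2*(-17 - 1*(-14)) = -8 + 2*(-17 + 14) = -8 + 2*(-3) = -8 - 6 = -14)
H(t, G) = 4*G
(3109826 - 1645753) + H(-838, r(36)) = (3109826 - 1645753) + 4*(-14) = 1464073 - 56 = 1464017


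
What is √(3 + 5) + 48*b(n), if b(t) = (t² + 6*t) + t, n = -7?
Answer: 2*√2 ≈ 2.8284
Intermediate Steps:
b(t) = t² + 7*t
√(3 + 5) + 48*b(n) = √(3 + 5) + 48*(-7*(7 - 7)) = √8 + 48*(-7*0) = 2*√2 + 48*0 = 2*√2 + 0 = 2*√2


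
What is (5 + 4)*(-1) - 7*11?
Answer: -86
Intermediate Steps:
(5 + 4)*(-1) - 7*11 = 9*(-1) - 77 = -9 - 77 = -86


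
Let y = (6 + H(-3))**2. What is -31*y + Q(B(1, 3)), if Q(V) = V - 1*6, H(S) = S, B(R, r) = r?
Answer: -282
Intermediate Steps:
Q(V) = -6 + V (Q(V) = V - 6 = -6 + V)
y = 9 (y = (6 - 3)**2 = 3**2 = 9)
-31*y + Q(B(1, 3)) = -31*9 + (-6 + 3) = -279 - 3 = -282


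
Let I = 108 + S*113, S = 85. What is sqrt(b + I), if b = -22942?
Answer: I*sqrt(13229) ≈ 115.02*I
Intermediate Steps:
I = 9713 (I = 108 + 85*113 = 108 + 9605 = 9713)
sqrt(b + I) = sqrt(-22942 + 9713) = sqrt(-13229) = I*sqrt(13229)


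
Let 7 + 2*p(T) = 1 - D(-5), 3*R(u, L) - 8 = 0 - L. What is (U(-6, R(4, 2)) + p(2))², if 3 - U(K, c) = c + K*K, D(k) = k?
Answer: 5041/4 ≈ 1260.3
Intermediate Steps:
R(u, L) = 8/3 - L/3 (R(u, L) = 8/3 + (0 - L)/3 = 8/3 + (-L)/3 = 8/3 - L/3)
U(K, c) = 3 - c - K² (U(K, c) = 3 - (c + K*K) = 3 - (c + K²) = 3 + (-c - K²) = 3 - c - K²)
p(T) = -½ (p(T) = -7/2 + (1 - 1*(-5))/2 = -7/2 + (1 + 5)/2 = -7/2 + (½)*6 = -7/2 + 3 = -½)
(U(-6, R(4, 2)) + p(2))² = ((3 - (8/3 - ⅓*2) - 1*(-6)²) - ½)² = ((3 - (8/3 - ⅔) - 1*36) - ½)² = ((3 - 1*2 - 36) - ½)² = ((3 - 2 - 36) - ½)² = (-35 - ½)² = (-71/2)² = 5041/4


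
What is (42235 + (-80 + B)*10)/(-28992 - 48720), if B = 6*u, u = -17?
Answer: -40415/77712 ≈ -0.52006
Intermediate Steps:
B = -102 (B = 6*(-17) = -102)
(42235 + (-80 + B)*10)/(-28992 - 48720) = (42235 + (-80 - 102)*10)/(-28992 - 48720) = (42235 - 182*10)/(-77712) = (42235 - 1820)*(-1/77712) = 40415*(-1/77712) = -40415/77712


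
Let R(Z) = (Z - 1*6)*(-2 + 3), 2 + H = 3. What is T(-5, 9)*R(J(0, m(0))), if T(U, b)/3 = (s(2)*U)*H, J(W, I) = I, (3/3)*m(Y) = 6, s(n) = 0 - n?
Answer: 0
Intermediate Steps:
H = 1 (H = -2 + 3 = 1)
s(n) = -n
m(Y) = 6
R(Z) = -6 + Z (R(Z) = (Z - 6)*1 = (-6 + Z)*1 = -6 + Z)
T(U, b) = -6*U (T(U, b) = 3*(((-1*2)*U)*1) = 3*(-2*U*1) = 3*(-2*U) = -6*U)
T(-5, 9)*R(J(0, m(0))) = (-6*(-5))*(-6 + 6) = 30*0 = 0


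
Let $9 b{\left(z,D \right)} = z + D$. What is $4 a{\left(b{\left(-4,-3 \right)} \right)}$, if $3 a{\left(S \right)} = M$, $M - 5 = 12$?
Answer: $\frac{68}{3} \approx 22.667$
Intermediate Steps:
$b{\left(z,D \right)} = \frac{D}{9} + \frac{z}{9}$ ($b{\left(z,D \right)} = \frac{z + D}{9} = \frac{D + z}{9} = \frac{D}{9} + \frac{z}{9}$)
$M = 17$ ($M = 5 + 12 = 17$)
$a{\left(S \right)} = \frac{17}{3}$ ($a{\left(S \right)} = \frac{1}{3} \cdot 17 = \frac{17}{3}$)
$4 a{\left(b{\left(-4,-3 \right)} \right)} = 4 \cdot \frac{17}{3} = \frac{68}{3}$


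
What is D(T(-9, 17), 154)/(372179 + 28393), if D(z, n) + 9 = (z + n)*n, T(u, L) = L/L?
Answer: 23861/400572 ≈ 0.059567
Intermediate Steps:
T(u, L) = 1
D(z, n) = -9 + n*(n + z) (D(z, n) = -9 + (z + n)*n = -9 + (n + z)*n = -9 + n*(n + z))
D(T(-9, 17), 154)/(372179 + 28393) = (-9 + 154² + 154*1)/(372179 + 28393) = (-9 + 23716 + 154)/400572 = 23861*(1/400572) = 23861/400572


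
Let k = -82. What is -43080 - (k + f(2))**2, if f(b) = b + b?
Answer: -49164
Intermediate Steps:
f(b) = 2*b
-43080 - (k + f(2))**2 = -43080 - (-82 + 2*2)**2 = -43080 - (-82 + 4)**2 = -43080 - 1*(-78)**2 = -43080 - 1*6084 = -43080 - 6084 = -49164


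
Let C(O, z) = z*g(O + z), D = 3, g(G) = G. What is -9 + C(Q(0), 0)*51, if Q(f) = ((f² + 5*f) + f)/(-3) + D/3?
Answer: -9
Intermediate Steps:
Q(f) = 1 - 2*f - f²/3 (Q(f) = ((f² + 5*f) + f)/(-3) + 3/3 = (f² + 6*f)*(-⅓) + 3*(⅓) = (-2*f - f²/3) + 1 = 1 - 2*f - f²/3)
C(O, z) = z*(O + z)
-9 + C(Q(0), 0)*51 = -9 + (0*((1 - 2*0 - ⅓*0²) + 0))*51 = -9 + (0*((1 + 0 - ⅓*0) + 0))*51 = -9 + (0*((1 + 0 + 0) + 0))*51 = -9 + (0*(1 + 0))*51 = -9 + (0*1)*51 = -9 + 0*51 = -9 + 0 = -9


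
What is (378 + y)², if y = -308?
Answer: 4900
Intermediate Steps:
(378 + y)² = (378 - 308)² = 70² = 4900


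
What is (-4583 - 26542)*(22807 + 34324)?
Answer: -1778202375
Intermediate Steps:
(-4583 - 26542)*(22807 + 34324) = -31125*57131 = -1778202375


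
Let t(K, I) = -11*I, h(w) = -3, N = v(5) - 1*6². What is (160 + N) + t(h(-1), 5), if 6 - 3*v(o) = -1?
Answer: 214/3 ≈ 71.333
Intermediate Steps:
v(o) = 7/3 (v(o) = 2 - ⅓*(-1) = 2 + ⅓ = 7/3)
N = -101/3 (N = 7/3 - 1*6² = 7/3 - 1*36 = 7/3 - 36 = -101/3 ≈ -33.667)
(160 + N) + t(h(-1), 5) = (160 - 101/3) - 11*5 = 379/3 - 55 = 214/3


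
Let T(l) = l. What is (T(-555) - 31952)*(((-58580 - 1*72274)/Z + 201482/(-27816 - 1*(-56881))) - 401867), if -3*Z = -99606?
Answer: 6303192643566642996/482508065 ≈ 1.3063e+10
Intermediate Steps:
Z = 33202 (Z = -⅓*(-99606) = 33202)
(T(-555) - 31952)*(((-58580 - 1*72274)/Z + 201482/(-27816 - 1*(-56881))) - 401867) = (-555 - 31952)*(((-58580 - 1*72274)/33202 + 201482/(-27816 - 1*(-56881))) - 401867) = -32507*(((-58580 - 72274)*(1/33202) + 201482/(-27816 + 56881)) - 401867) = -32507*((-130854*1/33202 + 201482/29065) - 401867) = -32507*((-65427/16601 + 201482*(1/29065)) - 401867) = -32507*((-65427/16601 + 201482/29065) - 401867) = -32507*(1443166927/482508065 - 401867) = -32507*(-193902625390428/482508065) = 6303192643566642996/482508065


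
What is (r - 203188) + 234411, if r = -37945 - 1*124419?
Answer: -131141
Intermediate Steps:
r = -162364 (r = -37945 - 124419 = -162364)
(r - 203188) + 234411 = (-162364 - 203188) + 234411 = -365552 + 234411 = -131141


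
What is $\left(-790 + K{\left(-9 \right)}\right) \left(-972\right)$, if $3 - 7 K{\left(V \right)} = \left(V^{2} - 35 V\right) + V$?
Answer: $\frac{5748408}{7} \approx 8.212 \cdot 10^{5}$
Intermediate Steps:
$K{\left(V \right)} = \frac{3}{7} - \frac{V^{2}}{7} + \frac{34 V}{7}$ ($K{\left(V \right)} = \frac{3}{7} - \frac{\left(V^{2} - 35 V\right) + V}{7} = \frac{3}{7} - \frac{V^{2} - 34 V}{7} = \frac{3}{7} - \left(- \frac{34 V}{7} + \frac{V^{2}}{7}\right) = \frac{3}{7} - \frac{V^{2}}{7} + \frac{34 V}{7}$)
$\left(-790 + K{\left(-9 \right)}\right) \left(-972\right) = \left(-790 + \left(\frac{3}{7} - \frac{\left(-9\right)^{2}}{7} + \frac{34}{7} \left(-9\right)\right)\right) \left(-972\right) = \left(-790 - \frac{384}{7}\right) \left(-972\right) = \left(- \frac{5914}{7}\right) \left(-972\right) = \frac{5748408}{7}$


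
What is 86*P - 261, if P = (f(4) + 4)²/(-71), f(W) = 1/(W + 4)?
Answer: -639819/2272 ≈ -281.61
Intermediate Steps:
f(W) = 1/(4 + W)
P = -1089/4544 (P = (1/(4 + 4) + 4)²/(-71) = (1/8 + 4)²*(-1/71) = (⅛ + 4)²*(-1/71) = (33/8)²*(-1/71) = (1089/64)*(-1/71) = -1089/4544 ≈ -0.23966)
86*P - 261 = 86*(-1089/4544) - 261 = -46827/2272 - 261 = -639819/2272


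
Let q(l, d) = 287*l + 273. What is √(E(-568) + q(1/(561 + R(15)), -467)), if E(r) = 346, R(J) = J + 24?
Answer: √2230122/60 ≈ 24.889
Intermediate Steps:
R(J) = 24 + J
q(l, d) = 273 + 287*l
√(E(-568) + q(1/(561 + R(15)), -467)) = √(346 + (273 + 287/(561 + (24 + 15)))) = √(346 + (273 + 287/(561 + 39))) = √(346 + (273 + 287/600)) = √(346 + 164087/600) = √(371687/600) = √2230122/60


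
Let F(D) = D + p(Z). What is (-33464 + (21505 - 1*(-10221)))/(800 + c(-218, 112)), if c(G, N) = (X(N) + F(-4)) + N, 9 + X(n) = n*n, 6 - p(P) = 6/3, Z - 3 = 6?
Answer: -1738/13447 ≈ -0.12925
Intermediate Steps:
Z = 9 (Z = 3 + 6 = 9)
p(P) = 4 (p(P) = 6 - 6/3 = 6 - 1*2 = 6 - 2 = 4)
F(D) = 4 + D (F(D) = D + 4 = 4 + D)
X(n) = -9 + n² (X(n) = -9 + n*n = -9 + n²)
c(G, N) = -9 + N + N² (c(G, N) = ((-9 + N²) + (4 - 4)) + N = ((-9 + N²) + 0) + N = (-9 + N²) + N = -9 + N + N²)
(-33464 + (21505 - 1*(-10221)))/(800 + c(-218, 112)) = (-33464 + (21505 - 1*(-10221)))/(800 + (-9 + 112 + 112²)) = (-33464 + (21505 + 10221))/(800 + (-9 + 112 + 12544)) = (-33464 + 31726)/(800 + 12647) = -1738/13447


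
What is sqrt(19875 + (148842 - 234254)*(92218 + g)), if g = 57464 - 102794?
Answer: I*sqrt(4004777981) ≈ 63283.0*I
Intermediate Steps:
g = -45330
sqrt(19875 + (148842 - 234254)*(92218 + g)) = sqrt(19875 + (148842 - 234254)*(92218 - 45330)) = sqrt(19875 - 85412*46888) = sqrt(19875 - 4004797856) = sqrt(-4004777981) = I*sqrt(4004777981)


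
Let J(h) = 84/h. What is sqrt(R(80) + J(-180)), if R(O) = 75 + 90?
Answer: 2*sqrt(9255)/15 ≈ 12.827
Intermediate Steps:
R(O) = 165
sqrt(R(80) + J(-180)) = sqrt(165 + 84/(-180)) = sqrt(165 + 84*(-1/180)) = sqrt(165 - 7/15) = sqrt(2468/15) = 2*sqrt(9255)/15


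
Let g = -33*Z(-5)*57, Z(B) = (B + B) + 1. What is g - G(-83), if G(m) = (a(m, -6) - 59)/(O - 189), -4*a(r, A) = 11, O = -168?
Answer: 24174365/1428 ≈ 16929.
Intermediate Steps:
a(r, A) = -11/4 (a(r, A) = -¼*11 = -11/4)
Z(B) = 1 + 2*B (Z(B) = 2*B + 1 = 1 + 2*B)
G(m) = 247/1428 (G(m) = (-11/4 - 59)/(-168 - 189) = -247/4/(-357) = -247/4*(-1/357) = 247/1428)
g = 16929 (g = -33*(1 + 2*(-5))*57 = -33*(1 - 10)*57 = -33*(-9)*57 = 297*57 = 16929)
g - G(-83) = 16929 - 1*247/1428 = 16929 - 247/1428 = 24174365/1428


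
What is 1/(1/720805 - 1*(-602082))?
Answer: 720805/433983716011 ≈ 1.6609e-6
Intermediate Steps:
1/(1/720805 - 1*(-602082)) = 1/(1/720805 + 602082) = 1/(433983716011/720805) = 720805/433983716011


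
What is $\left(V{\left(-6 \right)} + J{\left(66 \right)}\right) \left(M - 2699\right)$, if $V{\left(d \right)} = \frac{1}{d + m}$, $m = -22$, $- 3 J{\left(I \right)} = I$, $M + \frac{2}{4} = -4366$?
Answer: $\frac{8718827}{56} \approx 1.5569 \cdot 10^{5}$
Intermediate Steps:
$M = - \frac{8733}{2}$ ($M = - \frac{1}{2} - 4366 = - \frac{8733}{2} \approx -4366.5$)
$J{\left(I \right)} = - \frac{I}{3}$
$V{\left(d \right)} = \frac{1}{-22 + d}$ ($V{\left(d \right)} = \frac{1}{d - 22} = \frac{1}{-22 + d}$)
$\left(V{\left(-6 \right)} + J{\left(66 \right)}\right) \left(M - 2699\right) = \left(\frac{1}{-22 - 6} - 22\right) \left(- \frac{8733}{2} - 2699\right) = \left(\frac{1}{-28} - 22\right) \left(- \frac{14131}{2}\right) = \left(- \frac{1}{28} - 22\right) \left(- \frac{14131}{2}\right) = \left(- \frac{617}{28}\right) \left(- \frac{14131}{2}\right) = \frac{8718827}{56}$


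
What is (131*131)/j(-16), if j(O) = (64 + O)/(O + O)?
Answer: -34322/3 ≈ -11441.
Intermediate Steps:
j(O) = (64 + O)/(2*O) (j(O) = (64 + O)/((2*O)) = (64 + O)*(1/(2*O)) = (64 + O)/(2*O))
(131*131)/j(-16) = (131*131)/(((½)*(64 - 16)/(-16))) = 17161/(((½)*(-1/16)*48)) = 17161/(-3/2) = 17161*(-⅔) = -34322/3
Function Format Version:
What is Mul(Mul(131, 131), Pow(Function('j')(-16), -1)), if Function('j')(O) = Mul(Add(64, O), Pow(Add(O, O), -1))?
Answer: Rational(-34322, 3) ≈ -11441.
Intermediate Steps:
Function('j')(O) = Mul(Rational(1, 2), Pow(O, -1), Add(64, O)) (Function('j')(O) = Mul(Add(64, O), Pow(Mul(2, O), -1)) = Mul(Add(64, O), Mul(Rational(1, 2), Pow(O, -1))) = Mul(Rational(1, 2), Pow(O, -1), Add(64, O)))
Mul(Mul(131, 131), Pow(Function('j')(-16), -1)) = Mul(Mul(131, 131), Pow(Mul(Rational(1, 2), Pow(-16, -1), Add(64, -16)), -1)) = Mul(17161, Pow(Mul(Rational(1, 2), Rational(-1, 16), 48), -1)) = Mul(17161, Pow(Rational(-3, 2), -1)) = Mul(17161, Rational(-2, 3)) = Rational(-34322, 3)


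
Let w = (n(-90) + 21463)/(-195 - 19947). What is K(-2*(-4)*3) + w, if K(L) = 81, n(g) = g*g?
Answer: 1601939/20142 ≈ 79.532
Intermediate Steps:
n(g) = g²
w = -29563/20142 (w = ((-90)² + 21463)/(-195 - 19947) = (8100 + 21463)/(-20142) = 29563*(-1/20142) = -29563/20142 ≈ -1.4677)
K(-2*(-4)*3) + w = 81 - 29563/20142 = 1601939/20142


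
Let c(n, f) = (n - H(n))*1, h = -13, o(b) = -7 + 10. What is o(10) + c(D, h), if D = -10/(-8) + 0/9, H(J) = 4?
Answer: ¼ ≈ 0.25000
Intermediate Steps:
o(b) = 3
D = 5/4 (D = -10*(-⅛) + 0*(⅑) = 5/4 + 0 = 5/4 ≈ 1.2500)
c(n, f) = -4 + n (c(n, f) = (n - 1*4)*1 = (n - 4)*1 = (-4 + n)*1 = -4 + n)
o(10) + c(D, h) = 3 + (-4 + 5/4) = 3 - 11/4 = ¼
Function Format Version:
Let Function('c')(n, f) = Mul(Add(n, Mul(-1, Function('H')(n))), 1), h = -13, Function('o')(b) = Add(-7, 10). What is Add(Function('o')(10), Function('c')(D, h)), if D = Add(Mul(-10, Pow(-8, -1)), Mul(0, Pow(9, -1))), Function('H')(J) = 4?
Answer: Rational(1, 4) ≈ 0.25000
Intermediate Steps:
Function('o')(b) = 3
D = Rational(5, 4) (D = Add(Mul(-10, Rational(-1, 8)), Mul(0, Rational(1, 9))) = Add(Rational(5, 4), 0) = Rational(5, 4) ≈ 1.2500)
Function('c')(n, f) = Add(-4, n) (Function('c')(n, f) = Mul(Add(n, Mul(-1, 4)), 1) = Mul(Add(n, -4), 1) = Mul(Add(-4, n), 1) = Add(-4, n))
Add(Function('o')(10), Function('c')(D, h)) = Add(3, Add(-4, Rational(5, 4))) = Add(3, Rational(-11, 4)) = Rational(1, 4)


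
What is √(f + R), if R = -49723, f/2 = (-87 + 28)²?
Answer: I*√42761 ≈ 206.79*I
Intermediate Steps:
f = 6962 (f = 2*(-87 + 28)² = 2*(-59)² = 2*3481 = 6962)
√(f + R) = √(6962 - 49723) = √(-42761) = I*√42761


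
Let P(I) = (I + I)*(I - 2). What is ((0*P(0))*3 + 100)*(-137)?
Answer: -13700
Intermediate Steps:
P(I) = 2*I*(-2 + I) (P(I) = (2*I)*(-2 + I) = 2*I*(-2 + I))
((0*P(0))*3 + 100)*(-137) = ((0*(2*0*(-2 + 0)))*3 + 100)*(-137) = ((0*(2*0*(-2)))*3 + 100)*(-137) = ((0*0)*3 + 100)*(-137) = (0*3 + 100)*(-137) = (0 + 100)*(-137) = 100*(-137) = -13700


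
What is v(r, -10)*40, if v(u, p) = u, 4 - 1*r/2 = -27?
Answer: 2480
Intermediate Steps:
r = 62 (r = 8 - 2*(-27) = 8 + 54 = 62)
v(r, -10)*40 = 62*40 = 2480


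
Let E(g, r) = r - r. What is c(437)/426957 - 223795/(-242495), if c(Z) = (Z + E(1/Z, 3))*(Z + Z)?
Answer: 3421252675/1882453413 ≈ 1.8174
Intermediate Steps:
E(g, r) = 0
c(Z) = 2*Z² (c(Z) = (Z + 0)*(Z + Z) = Z*(2*Z) = 2*Z²)
c(437)/426957 - 223795/(-242495) = (2*437²)/426957 - 223795/(-242495) = (2*190969)*(1/426957) - 223795*(-1/242495) = 381938*(1/426957) + 4069/4409 = 381938/426957 + 4069/4409 = 3421252675/1882453413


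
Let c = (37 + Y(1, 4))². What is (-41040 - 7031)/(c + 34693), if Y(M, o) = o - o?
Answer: -48071/36062 ≈ -1.3330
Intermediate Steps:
Y(M, o) = 0
c = 1369 (c = (37 + 0)² = 37² = 1369)
(-41040 - 7031)/(c + 34693) = (-41040 - 7031)/(1369 + 34693) = -48071/36062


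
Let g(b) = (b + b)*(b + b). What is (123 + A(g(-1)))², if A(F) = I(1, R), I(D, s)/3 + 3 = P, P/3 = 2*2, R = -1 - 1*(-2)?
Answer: 22500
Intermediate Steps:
R = 1 (R = -1 + 2 = 1)
P = 12 (P = 3*(2*2) = 3*4 = 12)
g(b) = 4*b² (g(b) = (2*b)*(2*b) = 4*b²)
I(D, s) = 27 (I(D, s) = -9 + 3*12 = -9 + 36 = 27)
A(F) = 27
(123 + A(g(-1)))² = (123 + 27)² = 150² = 22500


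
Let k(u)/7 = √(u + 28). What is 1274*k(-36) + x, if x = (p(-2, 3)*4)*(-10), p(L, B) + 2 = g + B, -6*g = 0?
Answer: -40 + 17836*I*√2 ≈ -40.0 + 25224.0*I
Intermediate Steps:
g = 0 (g = -⅙*0 = 0)
k(u) = 7*√(28 + u) (k(u) = 7*√(u + 28) = 7*√(28 + u))
p(L, B) = -2 + B (p(L, B) = -2 + (0 + B) = -2 + B)
x = -40 (x = ((-2 + 3)*4)*(-10) = (1*4)*(-10) = 4*(-10) = -40)
1274*k(-36) + x = 1274*(7*√(28 - 36)) - 40 = 1274*(7*√(-8)) - 40 = 1274*(7*(2*I*√2)) - 40 = 1274*(14*I*√2) - 40 = 17836*I*√2 - 40 = -40 + 17836*I*√2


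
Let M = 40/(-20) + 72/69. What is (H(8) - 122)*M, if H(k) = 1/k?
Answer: 10725/92 ≈ 116.58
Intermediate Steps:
M = -22/23 (M = 40*(-1/20) + 72*(1/69) = -2 + 24/23 = -22/23 ≈ -0.95652)
(H(8) - 122)*M = (1/8 - 122)*(-22/23) = (⅛ - 122)*(-22/23) = -975/8*(-22/23) = 10725/92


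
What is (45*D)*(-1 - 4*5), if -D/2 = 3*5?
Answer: 28350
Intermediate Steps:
D = -30 (D = -6*5 = -2*15 = -30)
(45*D)*(-1 - 4*5) = (45*(-30))*(-1 - 4*5) = -1350*(-1 - 20) = -1350*(-21) = 28350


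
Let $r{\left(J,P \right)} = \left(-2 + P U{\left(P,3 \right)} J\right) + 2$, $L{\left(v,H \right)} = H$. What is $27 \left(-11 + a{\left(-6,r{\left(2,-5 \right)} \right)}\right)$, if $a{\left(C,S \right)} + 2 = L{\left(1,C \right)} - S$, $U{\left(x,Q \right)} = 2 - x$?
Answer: $1377$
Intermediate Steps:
$r{\left(J,P \right)} = J P \left(2 - P\right)$ ($r{\left(J,P \right)} = \left(-2 + P \left(2 - P\right) J\right) + 2 = \left(-2 + J P \left(2 - P\right)\right) + 2 = J P \left(2 - P\right)$)
$a{\left(C,S \right)} = -2 + C - S$ ($a{\left(C,S \right)} = -2 + \left(C - S\right) = -2 + C - S$)
$27 \left(-11 + a{\left(-6,r{\left(2,-5 \right)} \right)}\right) = 27 \left(-11 - \left(8 + 2 \left(-5\right) \left(2 - -5\right)\right)\right) = 27 \left(-11 - \left(8 + 2 \left(-5\right) \left(2 + 5\right)\right)\right) = 27 \left(-11 - \left(8 + 2 \left(-5\right) 7\right)\right) = 27 \left(-11 - -62\right) = 27 \left(-11 + 62\right) = 27 \cdot 51 = 1377$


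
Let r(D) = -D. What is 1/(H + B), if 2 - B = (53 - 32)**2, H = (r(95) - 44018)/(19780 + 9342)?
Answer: -29122/12828671 ≈ -0.0022701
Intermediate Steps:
H = -44113/29122 (H = (-1*95 - 44018)/(19780 + 9342) = (-95 - 44018)/29122 = -44113*1/29122 = -44113/29122 ≈ -1.5148)
B = -439 (B = 2 - (53 - 32)**2 = 2 - 1*21**2 = 2 - 1*441 = 2 - 441 = -439)
1/(H + B) = 1/(-44113/29122 - 439) = 1/(-12828671/29122) = -29122/12828671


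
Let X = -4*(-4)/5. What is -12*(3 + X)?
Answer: -372/5 ≈ -74.400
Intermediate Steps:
X = 16/5 (X = 16*(⅕) = 16/5 ≈ 3.2000)
-12*(3 + X) = -12*(3 + 16/5) = -12*31/5 = -372/5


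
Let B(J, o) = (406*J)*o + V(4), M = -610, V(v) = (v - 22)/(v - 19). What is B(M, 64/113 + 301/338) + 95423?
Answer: -25341022013/95485 ≈ -2.6539e+5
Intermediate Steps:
V(v) = (-22 + v)/(-19 + v)
B(J, o) = 6/5 + 406*J*o (B(J, o) = (406*J)*o + (-22 + 4)/(-19 + 4) = 406*J*o - 18/(-15) = 406*J*o - 1/15*(-18) = 406*J*o + 6/5 = 6/5 + 406*J*o)
B(M, 64/113 + 301/338) + 95423 = (6/5 + 406*(-610)*(64/113 + 301/338)) + 95423 = (6/5 + 406*(-610)*(55645/38194)) + 95423 = (6/5 - 6890520350/19097) + 95423 = -34452487168/95485 + 95423 = -25341022013/95485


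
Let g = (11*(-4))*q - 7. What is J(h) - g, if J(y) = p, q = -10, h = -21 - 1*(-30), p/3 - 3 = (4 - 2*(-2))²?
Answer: -232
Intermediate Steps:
p = 201 (p = 9 + 3*(4 - 2*(-2))² = 9 + 3*(4 + 4)² = 9 + 3*8² = 9 + 3*64 = 9 + 192 = 201)
h = 9 (h = -21 + 30 = 9)
g = 433 (g = (11*(-4))*(-10) - 7 = -44*(-10) - 7 = 440 - 7 = 433)
J(y) = 201
J(h) - g = 201 - 1*433 = 201 - 433 = -232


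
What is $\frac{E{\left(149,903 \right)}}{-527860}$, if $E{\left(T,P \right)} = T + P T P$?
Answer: $- \frac{12149609}{52786} \approx -230.17$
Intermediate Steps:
$E{\left(T,P \right)} = T + T P^{2}$ ($E{\left(T,P \right)} = T + P P T = T + T P^{2}$)
$\frac{E{\left(149,903 \right)}}{-527860} = \frac{149 \left(1 + 903^{2}\right)}{-527860} = 149 \left(1 + 815409\right) \left(- \frac{1}{527860}\right) = 149 \cdot 815410 \left(- \frac{1}{527860}\right) = 121496090 \left(- \frac{1}{527860}\right) = - \frac{12149609}{52786}$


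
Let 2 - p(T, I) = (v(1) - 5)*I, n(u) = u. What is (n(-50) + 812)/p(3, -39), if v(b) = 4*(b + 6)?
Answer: 762/899 ≈ 0.84761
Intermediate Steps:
v(b) = 24 + 4*b (v(b) = 4*(6 + b) = 24 + 4*b)
p(T, I) = 2 - 23*I (p(T, I) = 2 - ((24 + 4*1) - 5)*I = 2 - ((24 + 4) - 5)*I = 2 - (28 - 5)*I = 2 - 23*I)
(n(-50) + 812)/p(3, -39) = (-50 + 812)/(2 - 23*(-39)) = 762/(2 + 897) = 762/899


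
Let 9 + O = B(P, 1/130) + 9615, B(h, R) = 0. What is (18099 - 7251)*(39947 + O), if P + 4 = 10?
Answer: 537550944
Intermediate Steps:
P = 6 (P = -4 + 10 = 6)
O = 9606 (O = -9 + (0 + 9615) = -9 + 9615 = 9606)
(18099 - 7251)*(39947 + O) = (18099 - 7251)*(39947 + 9606) = 10848*49553 = 537550944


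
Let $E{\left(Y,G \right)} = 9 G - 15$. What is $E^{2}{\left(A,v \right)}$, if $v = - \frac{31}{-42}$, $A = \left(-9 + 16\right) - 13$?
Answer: $\frac{13689}{196} \approx 69.842$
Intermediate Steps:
$A = -6$ ($A = 7 - 13 = -6$)
$v = \frac{31}{42}$ ($v = \left(-31\right) \left(- \frac{1}{42}\right) = \frac{31}{42} \approx 0.7381$)
$E{\left(Y,G \right)} = -15 + 9 G$
$E^{2}{\left(A,v \right)} = \left(-15 + 9 \cdot \frac{31}{42}\right)^{2} = \left(-15 + \frac{93}{14}\right)^{2} = \left(- \frac{117}{14}\right)^{2} = \frac{13689}{196}$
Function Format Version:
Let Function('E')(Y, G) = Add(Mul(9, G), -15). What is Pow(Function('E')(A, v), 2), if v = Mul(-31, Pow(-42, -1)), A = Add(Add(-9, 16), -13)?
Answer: Rational(13689, 196) ≈ 69.842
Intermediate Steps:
A = -6 (A = Add(7, -13) = -6)
v = Rational(31, 42) (v = Mul(-31, Rational(-1, 42)) = Rational(31, 42) ≈ 0.73810)
Function('E')(Y, G) = Add(-15, Mul(9, G))
Pow(Function('E')(A, v), 2) = Pow(Add(-15, Mul(9, Rational(31, 42))), 2) = Pow(Add(-15, Rational(93, 14)), 2) = Pow(Rational(-117, 14), 2) = Rational(13689, 196)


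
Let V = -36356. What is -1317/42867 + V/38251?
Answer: -536283073/546568539 ≈ -0.98118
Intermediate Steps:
-1317/42867 + V/38251 = -1317/42867 - 36356/38251 = -1317*1/42867 - 36356*1/38251 = -439/14289 - 36356/38251 = -536283073/546568539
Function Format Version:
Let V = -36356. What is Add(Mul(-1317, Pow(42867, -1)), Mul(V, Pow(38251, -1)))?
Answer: Rational(-536283073, 546568539) ≈ -0.98118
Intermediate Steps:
Add(Mul(-1317, Pow(42867, -1)), Mul(V, Pow(38251, -1))) = Add(Mul(-1317, Pow(42867, -1)), Mul(-36356, Pow(38251, -1))) = Add(Mul(-1317, Rational(1, 42867)), Mul(-36356, Rational(1, 38251))) = Add(Rational(-439, 14289), Rational(-36356, 38251)) = Rational(-536283073, 546568539)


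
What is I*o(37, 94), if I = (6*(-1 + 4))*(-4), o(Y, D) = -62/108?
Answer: 124/3 ≈ 41.333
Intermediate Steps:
o(Y, D) = -31/54 (o(Y, D) = -62*1/108 = -31/54)
I = -72 (I = (6*3)*(-4) = 18*(-4) = -72)
I*o(37, 94) = -72*(-31/54) = 124/3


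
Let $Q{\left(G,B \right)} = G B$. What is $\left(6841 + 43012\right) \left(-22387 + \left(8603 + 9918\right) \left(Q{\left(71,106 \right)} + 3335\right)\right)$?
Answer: $10027142973482$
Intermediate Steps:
$Q{\left(G,B \right)} = B G$
$\left(6841 + 43012\right) \left(-22387 + \left(8603 + 9918\right) \left(Q{\left(71,106 \right)} + 3335\right)\right) = \left(6841 + 43012\right) \left(-22387 + \left(8603 + 9918\right) \left(106 \cdot 71 + 3335\right)\right) = 49853 \left(-22387 + 18521 \left(7526 + 3335\right)\right) = 49853 \left(-22387 + 18521 \cdot 10861\right) = 49853 \left(-22387 + 201156581\right) = 49853 \cdot 201134194 = 10027142973482$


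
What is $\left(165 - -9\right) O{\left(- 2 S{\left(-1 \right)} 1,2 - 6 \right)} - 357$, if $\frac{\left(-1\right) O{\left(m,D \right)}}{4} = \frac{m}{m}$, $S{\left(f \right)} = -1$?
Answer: $-1053$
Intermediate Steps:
$O{\left(m,D \right)} = -4$ ($O{\left(m,D \right)} = - 4 \frac{m}{m} = \left(-4\right) 1 = -4$)
$\left(165 - -9\right) O{\left(- 2 S{\left(-1 \right)} 1,2 - 6 \right)} - 357 = \left(165 - -9\right) \left(-4\right) - 357 = \left(165 + 9\right) \left(-4\right) - 357 = 174 \left(-4\right) - 357 = -696 - 357 = -1053$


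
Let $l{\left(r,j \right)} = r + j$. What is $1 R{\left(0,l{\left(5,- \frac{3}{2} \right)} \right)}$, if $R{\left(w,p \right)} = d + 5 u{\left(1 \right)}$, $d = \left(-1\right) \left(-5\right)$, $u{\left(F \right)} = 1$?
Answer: $10$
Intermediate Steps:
$l{\left(r,j \right)} = j + r$
$d = 5$
$R{\left(w,p \right)} = 10$ ($R{\left(w,p \right)} = 5 + 5 \cdot 1 = 5 + 5 = 10$)
$1 R{\left(0,l{\left(5,- \frac{3}{2} \right)} \right)} = 1 \cdot 10 = 10$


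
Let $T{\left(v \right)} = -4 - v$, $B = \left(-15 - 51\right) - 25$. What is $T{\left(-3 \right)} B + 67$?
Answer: $158$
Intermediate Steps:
$B = -91$ ($B = -66 - 25 = -91$)
$T{\left(-3 \right)} B + 67 = \left(-4 - -3\right) \left(-91\right) + 67 = \left(-4 + 3\right) \left(-91\right) + 67 = \left(-1\right) \left(-91\right) + 67 = 91 + 67 = 158$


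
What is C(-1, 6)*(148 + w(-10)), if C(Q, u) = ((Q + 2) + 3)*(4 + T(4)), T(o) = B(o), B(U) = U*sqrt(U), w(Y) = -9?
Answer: 6672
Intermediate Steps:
B(U) = U**(3/2)
T(o) = o**(3/2)
C(Q, u) = 60 + 12*Q (C(Q, u) = ((Q + 2) + 3)*(4 + 4**(3/2)) = ((2 + Q) + 3)*(4 + 8) = (5 + Q)*12 = 60 + 12*Q)
C(-1, 6)*(148 + w(-10)) = (60 + 12*(-1))*(148 - 9) = (60 - 12)*139 = 48*139 = 6672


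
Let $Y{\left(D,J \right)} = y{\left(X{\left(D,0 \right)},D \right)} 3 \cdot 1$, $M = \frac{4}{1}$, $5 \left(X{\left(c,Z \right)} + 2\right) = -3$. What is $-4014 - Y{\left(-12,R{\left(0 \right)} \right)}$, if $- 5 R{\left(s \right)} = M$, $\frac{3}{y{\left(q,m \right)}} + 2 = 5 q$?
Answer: $- \frac{20067}{5} \approx -4013.4$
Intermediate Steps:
$X{\left(c,Z \right)} = - \frac{13}{5}$ ($X{\left(c,Z \right)} = -2 + \frac{1}{5} \left(-3\right) = -2 - \frac{3}{5} = - \frac{13}{5}$)
$M = 4$ ($M = 4 \cdot 1 = 4$)
$y{\left(q,m \right)} = \frac{3}{-2 + 5 q}$
$R{\left(s \right)} = - \frac{4}{5}$ ($R{\left(s \right)} = \left(- \frac{1}{5}\right) 4 = - \frac{4}{5}$)
$Y{\left(D,J \right)} = - \frac{3}{5}$ ($Y{\left(D,J \right)} = \frac{3}{-2 + 5 \left(- \frac{13}{5}\right)} 3 \cdot 1 = \frac{3}{-2 - 13} \cdot 3 \cdot 1 = \frac{3}{-15} \cdot 3 \cdot 1 = 3 \left(- \frac{1}{15}\right) 3 \cdot 1 = \left(- \frac{1}{5}\right) 3 \cdot 1 = \left(- \frac{3}{5}\right) 1 = - \frac{3}{5}$)
$-4014 - Y{\left(-12,R{\left(0 \right)} \right)} = -4014 - - \frac{3}{5} = -4014 + \frac{3}{5} = - \frac{20067}{5}$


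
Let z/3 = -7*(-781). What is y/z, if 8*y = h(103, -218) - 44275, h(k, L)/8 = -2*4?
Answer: -44339/131208 ≈ -0.33793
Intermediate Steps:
h(k, L) = -64 (h(k, L) = 8*(-2*4) = 8*(-8) = -64)
y = -44339/8 (y = (-64 - 44275)/8 = (1/8)*(-44339) = -44339/8 ≈ -5542.4)
z = 16401 (z = 3*(-7*(-781)) = 3*5467 = 16401)
y/z = -44339/8/16401 = -44339/8*1/16401 = -44339/131208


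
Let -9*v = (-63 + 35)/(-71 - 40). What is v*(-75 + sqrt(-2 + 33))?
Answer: 700/333 - 28*sqrt(31)/999 ≈ 1.9460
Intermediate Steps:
v = -28/999 (v = -(-63 + 35)/(9*(-71 - 40)) = -(-28)/(9*(-111)) = -(-28)*(-1)/(9*111) = -1/9*28/111 = -28/999 ≈ -0.028028)
v*(-75 + sqrt(-2 + 33)) = -28*(-75 + sqrt(-2 + 33))/999 = -28*(-75 + sqrt(31))/999 = 700/333 - 28*sqrt(31)/999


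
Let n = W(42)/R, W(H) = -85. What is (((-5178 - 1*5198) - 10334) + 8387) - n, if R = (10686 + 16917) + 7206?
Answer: -428951222/34809 ≈ -12323.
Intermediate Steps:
R = 34809 (R = 27603 + 7206 = 34809)
n = -85/34809 ≈ -0.0024419
(((-5178 - 1*5198) - 10334) + 8387) - n = (((-5178 - 1*5198) - 10334) + 8387) - 1*(-85/34809) = (((-5178 - 5198) - 10334) + 8387) + 85/34809 = ((-10376 - 10334) + 8387) + 85/34809 = (-20710 + 8387) + 85/34809 = -12323 + 85/34809 = -428951222/34809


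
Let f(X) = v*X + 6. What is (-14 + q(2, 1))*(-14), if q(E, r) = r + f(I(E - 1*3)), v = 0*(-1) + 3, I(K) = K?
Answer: 140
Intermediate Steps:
v = 3 (v = 0 + 3 = 3)
f(X) = 6 + 3*X (f(X) = 3*X + 6 = 6 + 3*X)
q(E, r) = -3 + r + 3*E (q(E, r) = r + (6 + 3*(E - 1*3)) = r + (6 + 3*(E - 3)) = r + (6 + 3*(-3 + E)) = r + (6 + (-9 + 3*E)) = r + (-3 + 3*E) = -3 + r + 3*E)
(-14 + q(2, 1))*(-14) = (-14 + (-3 + 1 + 3*2))*(-14) = (-14 + (-3 + 1 + 6))*(-14) = (-14 + 4)*(-14) = -10*(-14) = 140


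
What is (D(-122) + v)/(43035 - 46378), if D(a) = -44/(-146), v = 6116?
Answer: -446490/244039 ≈ -1.8296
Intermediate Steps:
D(a) = 22/73 (D(a) = -44*(-1/146) = 22/73)
(D(-122) + v)/(43035 - 46378) = (22/73 + 6116)/(43035 - 46378) = (446490/73)/(-3343) = (446490/73)*(-1/3343) = -446490/244039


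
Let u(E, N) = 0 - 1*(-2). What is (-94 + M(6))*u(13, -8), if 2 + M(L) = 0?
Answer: -192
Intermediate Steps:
M(L) = -2 (M(L) = -2 + 0 = -2)
u(E, N) = 2 (u(E, N) = 0 + 2 = 2)
(-94 + M(6))*u(13, -8) = (-94 - 2)*2 = -96*2 = -192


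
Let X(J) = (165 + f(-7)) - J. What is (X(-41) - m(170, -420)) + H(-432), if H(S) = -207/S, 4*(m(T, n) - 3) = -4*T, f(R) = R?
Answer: 17591/48 ≈ 366.48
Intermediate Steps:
m(T, n) = 3 - T (m(T, n) = 3 + (-4*T)/4 = 3 - T)
X(J) = 158 - J (X(J) = (165 - 7) - J = 158 - J)
(X(-41) - m(170, -420)) + H(-432) = ((158 - 1*(-41)) - (3 - 1*170)) - 207/(-432) = ((158 + 41) - (3 - 170)) - 207*(-1/432) = (199 - 1*(-167)) + 23/48 = (199 + 167) + 23/48 = 366 + 23/48 = 17591/48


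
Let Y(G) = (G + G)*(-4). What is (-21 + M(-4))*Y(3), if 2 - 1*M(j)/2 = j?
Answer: 216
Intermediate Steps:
Y(G) = -8*G (Y(G) = (2*G)*(-4) = -8*G)
M(j) = 4 - 2*j
(-21 + M(-4))*Y(3) = (-21 + (4 - 2*(-4)))*(-8*3) = (-21 + (4 + 8))*(-24) = (-21 + 12)*(-24) = -9*(-24) = 216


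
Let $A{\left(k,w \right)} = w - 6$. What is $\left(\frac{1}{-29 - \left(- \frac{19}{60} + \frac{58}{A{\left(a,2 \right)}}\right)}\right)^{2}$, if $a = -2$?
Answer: $\frac{3600}{724201} \approx 0.004971$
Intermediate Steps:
$A{\left(k,w \right)} = -6 + w$
$\left(\frac{1}{-29 - \left(- \frac{19}{60} + \frac{58}{A{\left(a,2 \right)}}\right)}\right)^{2} = \left(\frac{1}{-29 - \left(- \frac{19}{60} + \frac{58}{-6 + 2}\right)}\right)^{2} = \left(\frac{1}{-29 - \left(- \frac{19}{60} + \frac{58}{-4}\right)}\right)^{2} = \left(\frac{1}{-29 + \left(\frac{19}{60} - - \frac{29}{2}\right)}\right)^{2} = \left(\frac{1}{-29 + \left(\frac{19}{60} + \frac{29}{2}\right)}\right)^{2} = \left(\frac{1}{-29 + \frac{889}{60}}\right)^{2} = \left(\frac{1}{- \frac{851}{60}}\right)^{2} = \left(- \frac{60}{851}\right)^{2} = \frac{3600}{724201}$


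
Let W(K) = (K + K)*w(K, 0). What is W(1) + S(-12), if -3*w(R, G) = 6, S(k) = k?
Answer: -16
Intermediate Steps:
w(R, G) = -2 (w(R, G) = -1/3*6 = -2)
W(K) = -4*K (W(K) = (K + K)*(-2) = (2*K)*(-2) = -4*K)
W(1) + S(-12) = -4*1 - 12 = -4 - 12 = -16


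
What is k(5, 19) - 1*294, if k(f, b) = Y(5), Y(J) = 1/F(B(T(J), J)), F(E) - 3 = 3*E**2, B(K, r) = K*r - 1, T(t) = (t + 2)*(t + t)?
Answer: -107429363/365406 ≈ -294.00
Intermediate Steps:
T(t) = 2*t*(2 + t) (T(t) = (2 + t)*(2*t) = 2*t*(2 + t))
B(K, r) = -1 + K*r
F(E) = 3 + 3*E**2
Y(J) = 1/(3 + 3*(-1 + 2*J**2*(2 + J))**2) (Y(J) = 1/(3 + 3*(-1 + (2*J*(2 + J))*J)**2) = 1/(3 + 3*(-1 + 2*J**2*(2 + J))**2))
k(f, b) = 1/365406 (k(f, b) = 1/(3*(1 + (-1 + 2*5**2*(2 + 5))**2)) = 1/(3*(1 + (-1 + 2*25*7)**2)) = 1/(3*(1 + (-1 + 350)**2)) = 1/(3*(1 + 349**2)) = 1/(3*(1 + 121801)) = (1/3)/121802 = (1/3)*(1/121802) = 1/365406)
k(5, 19) - 1*294 = 1/365406 - 1*294 = 1/365406 - 294 = -107429363/365406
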